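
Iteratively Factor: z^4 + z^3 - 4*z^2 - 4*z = (z)*(z^3 + z^2 - 4*z - 4) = z*(z - 2)*(z^2 + 3*z + 2) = z*(z - 2)*(z + 2)*(z + 1)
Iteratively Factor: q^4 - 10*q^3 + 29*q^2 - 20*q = (q)*(q^3 - 10*q^2 + 29*q - 20) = q*(q - 5)*(q^2 - 5*q + 4) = q*(q - 5)*(q - 1)*(q - 4)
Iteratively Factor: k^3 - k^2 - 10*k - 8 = (k + 1)*(k^2 - 2*k - 8) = (k + 1)*(k + 2)*(k - 4)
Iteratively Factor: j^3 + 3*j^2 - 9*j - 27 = (j + 3)*(j^2 - 9) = (j + 3)^2*(j - 3)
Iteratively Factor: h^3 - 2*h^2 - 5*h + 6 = (h + 2)*(h^2 - 4*h + 3) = (h - 3)*(h + 2)*(h - 1)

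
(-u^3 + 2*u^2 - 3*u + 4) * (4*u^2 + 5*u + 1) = -4*u^5 + 3*u^4 - 3*u^3 + 3*u^2 + 17*u + 4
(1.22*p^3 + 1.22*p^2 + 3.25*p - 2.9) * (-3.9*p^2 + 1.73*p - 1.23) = -4.758*p^5 - 2.6474*p^4 - 12.065*p^3 + 15.4319*p^2 - 9.0145*p + 3.567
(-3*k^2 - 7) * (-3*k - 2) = 9*k^3 + 6*k^2 + 21*k + 14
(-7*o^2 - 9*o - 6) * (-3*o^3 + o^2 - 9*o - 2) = 21*o^5 + 20*o^4 + 72*o^3 + 89*o^2 + 72*o + 12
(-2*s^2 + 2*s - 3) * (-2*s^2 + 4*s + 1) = 4*s^4 - 12*s^3 + 12*s^2 - 10*s - 3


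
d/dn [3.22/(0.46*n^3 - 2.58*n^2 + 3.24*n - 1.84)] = (-4.4436*n^2 + 16.6152*n - 10.4328)/(0.46*n^3 - 2.58*n^2 + 3.24*n - 1.84)^2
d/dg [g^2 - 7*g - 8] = 2*g - 7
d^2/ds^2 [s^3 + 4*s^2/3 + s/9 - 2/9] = 6*s + 8/3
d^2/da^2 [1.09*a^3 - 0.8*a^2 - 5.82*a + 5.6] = 6.54*a - 1.6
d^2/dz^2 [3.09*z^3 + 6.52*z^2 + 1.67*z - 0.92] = 18.54*z + 13.04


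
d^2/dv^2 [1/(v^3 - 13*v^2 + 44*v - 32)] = 2*((13 - 3*v)*(v^3 - 13*v^2 + 44*v - 32) + (3*v^2 - 26*v + 44)^2)/(v^3 - 13*v^2 + 44*v - 32)^3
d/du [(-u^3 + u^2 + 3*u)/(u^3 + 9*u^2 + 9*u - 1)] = (-10*u^4 - 24*u^3 - 15*u^2 - 2*u - 3)/(u^6 + 18*u^5 + 99*u^4 + 160*u^3 + 63*u^2 - 18*u + 1)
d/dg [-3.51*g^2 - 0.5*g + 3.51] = -7.02*g - 0.5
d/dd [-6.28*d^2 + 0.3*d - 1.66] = 0.3 - 12.56*d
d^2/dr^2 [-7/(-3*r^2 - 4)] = 42*(9*r^2 - 4)/(3*r^2 + 4)^3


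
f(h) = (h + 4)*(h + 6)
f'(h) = 2*h + 10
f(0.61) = 30.47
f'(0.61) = 11.22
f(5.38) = 106.74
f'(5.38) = 20.76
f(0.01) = 24.10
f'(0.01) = 10.02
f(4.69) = 92.90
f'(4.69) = 19.38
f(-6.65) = 1.72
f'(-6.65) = -3.30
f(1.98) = 47.72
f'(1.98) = 13.96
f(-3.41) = 1.53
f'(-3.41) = 3.18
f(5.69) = 113.28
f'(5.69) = 21.38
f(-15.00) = 99.00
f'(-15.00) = -20.00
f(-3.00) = 3.00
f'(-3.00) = 4.00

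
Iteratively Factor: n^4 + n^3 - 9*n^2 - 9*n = (n)*(n^3 + n^2 - 9*n - 9) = n*(n + 3)*(n^2 - 2*n - 3) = n*(n + 1)*(n + 3)*(n - 3)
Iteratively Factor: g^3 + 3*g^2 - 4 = (g - 1)*(g^2 + 4*g + 4) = (g - 1)*(g + 2)*(g + 2)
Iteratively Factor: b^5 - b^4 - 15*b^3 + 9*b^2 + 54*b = (b - 3)*(b^4 + 2*b^3 - 9*b^2 - 18*b) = (b - 3)^2*(b^3 + 5*b^2 + 6*b) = b*(b - 3)^2*(b^2 + 5*b + 6) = b*(b - 3)^2*(b + 2)*(b + 3)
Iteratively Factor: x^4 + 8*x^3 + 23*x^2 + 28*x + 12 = (x + 3)*(x^3 + 5*x^2 + 8*x + 4) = (x + 1)*(x + 3)*(x^2 + 4*x + 4) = (x + 1)*(x + 2)*(x + 3)*(x + 2)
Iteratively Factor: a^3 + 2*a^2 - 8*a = (a)*(a^2 + 2*a - 8) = a*(a + 4)*(a - 2)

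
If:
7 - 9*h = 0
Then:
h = 7/9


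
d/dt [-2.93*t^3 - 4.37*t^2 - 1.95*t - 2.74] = -8.79*t^2 - 8.74*t - 1.95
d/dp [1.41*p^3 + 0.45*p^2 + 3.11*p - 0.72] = 4.23*p^2 + 0.9*p + 3.11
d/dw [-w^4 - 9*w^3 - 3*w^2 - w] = -4*w^3 - 27*w^2 - 6*w - 1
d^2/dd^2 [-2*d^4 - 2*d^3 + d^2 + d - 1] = -24*d^2 - 12*d + 2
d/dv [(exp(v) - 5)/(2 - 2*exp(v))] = -1/(2*sinh(v/2)^2)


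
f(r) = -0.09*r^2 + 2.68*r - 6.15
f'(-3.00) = 3.22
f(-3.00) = -15.00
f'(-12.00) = 4.84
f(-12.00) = -51.27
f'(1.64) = 2.38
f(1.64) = -2.00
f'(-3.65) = 3.34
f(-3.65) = -17.13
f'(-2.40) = 3.11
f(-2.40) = -13.10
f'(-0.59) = 2.79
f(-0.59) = -7.76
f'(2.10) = 2.30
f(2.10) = -0.92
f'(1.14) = 2.47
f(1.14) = -3.21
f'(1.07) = 2.49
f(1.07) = -3.39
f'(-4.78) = 3.54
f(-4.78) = -21.02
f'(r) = 2.68 - 0.18*r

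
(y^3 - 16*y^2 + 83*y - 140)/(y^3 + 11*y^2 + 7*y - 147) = (y^3 - 16*y^2 + 83*y - 140)/(y^3 + 11*y^2 + 7*y - 147)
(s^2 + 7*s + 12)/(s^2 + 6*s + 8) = (s + 3)/(s + 2)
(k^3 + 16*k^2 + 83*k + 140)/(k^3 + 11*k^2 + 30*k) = (k^2 + 11*k + 28)/(k*(k + 6))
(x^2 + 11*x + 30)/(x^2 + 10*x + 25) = (x + 6)/(x + 5)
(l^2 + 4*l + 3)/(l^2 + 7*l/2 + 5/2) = 2*(l + 3)/(2*l + 5)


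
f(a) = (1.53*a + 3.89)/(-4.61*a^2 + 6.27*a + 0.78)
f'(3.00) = 0.31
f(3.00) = -0.39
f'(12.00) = 0.00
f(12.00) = -0.04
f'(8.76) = 0.01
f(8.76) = -0.06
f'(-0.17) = -165.60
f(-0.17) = -8.66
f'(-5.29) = -0.00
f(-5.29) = 0.03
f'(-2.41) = -0.04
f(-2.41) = -0.00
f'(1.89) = 4.74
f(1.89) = -1.77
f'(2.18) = 1.59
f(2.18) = -0.97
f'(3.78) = 0.12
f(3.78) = -0.23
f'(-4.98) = -0.00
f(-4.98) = 0.03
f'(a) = (1.53*a + 3.89)*(9.22*a - 6.27)/(-4.61*a^2 + 6.27*a + 0.78)^2 + 1.53/(-4.61*a^2 + 6.27*a + 0.78) = (7.0533*a^2 + 35.8658*a - 23.1969)/(21.2521*a^4 - 57.8094*a^3 + 32.1213*a^2 + 9.7812*a + 0.6084)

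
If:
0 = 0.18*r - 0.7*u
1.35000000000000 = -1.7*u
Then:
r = -3.09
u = -0.79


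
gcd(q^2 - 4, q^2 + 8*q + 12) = q + 2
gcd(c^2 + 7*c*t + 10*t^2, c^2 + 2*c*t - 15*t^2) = c + 5*t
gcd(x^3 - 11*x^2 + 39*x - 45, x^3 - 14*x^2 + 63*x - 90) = x^2 - 8*x + 15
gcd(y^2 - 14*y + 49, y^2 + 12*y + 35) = 1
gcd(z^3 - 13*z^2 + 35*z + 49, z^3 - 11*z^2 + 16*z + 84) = z - 7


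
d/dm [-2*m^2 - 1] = -4*m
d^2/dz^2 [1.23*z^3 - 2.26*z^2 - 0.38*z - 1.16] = 7.38*z - 4.52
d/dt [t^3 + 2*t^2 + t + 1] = 3*t^2 + 4*t + 1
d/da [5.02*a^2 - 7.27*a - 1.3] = 10.04*a - 7.27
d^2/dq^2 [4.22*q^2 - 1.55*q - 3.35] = 8.44000000000000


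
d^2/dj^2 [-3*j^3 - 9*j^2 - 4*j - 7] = -18*j - 18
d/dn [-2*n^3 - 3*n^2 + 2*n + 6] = -6*n^2 - 6*n + 2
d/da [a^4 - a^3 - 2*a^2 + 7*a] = 4*a^3 - 3*a^2 - 4*a + 7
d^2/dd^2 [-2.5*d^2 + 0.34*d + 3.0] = -5.00000000000000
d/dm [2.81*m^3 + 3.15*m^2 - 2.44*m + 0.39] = 8.43*m^2 + 6.3*m - 2.44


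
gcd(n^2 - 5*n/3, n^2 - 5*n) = n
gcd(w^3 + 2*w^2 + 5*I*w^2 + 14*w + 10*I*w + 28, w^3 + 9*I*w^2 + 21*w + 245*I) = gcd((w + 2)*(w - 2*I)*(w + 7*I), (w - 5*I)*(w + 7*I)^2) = w + 7*I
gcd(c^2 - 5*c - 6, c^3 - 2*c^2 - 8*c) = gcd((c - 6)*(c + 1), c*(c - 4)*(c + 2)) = 1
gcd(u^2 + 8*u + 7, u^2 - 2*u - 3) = u + 1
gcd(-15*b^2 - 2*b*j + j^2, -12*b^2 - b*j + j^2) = 3*b + j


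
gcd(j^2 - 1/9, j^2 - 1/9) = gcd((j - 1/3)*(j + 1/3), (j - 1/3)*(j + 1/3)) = j^2 - 1/9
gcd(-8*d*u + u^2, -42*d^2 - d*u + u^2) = 1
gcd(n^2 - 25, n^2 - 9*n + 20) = n - 5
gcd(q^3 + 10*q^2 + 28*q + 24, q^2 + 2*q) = q + 2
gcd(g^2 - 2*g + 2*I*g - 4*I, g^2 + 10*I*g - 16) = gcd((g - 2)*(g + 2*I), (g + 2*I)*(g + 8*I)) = g + 2*I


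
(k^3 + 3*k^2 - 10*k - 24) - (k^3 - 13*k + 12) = 3*k^2 + 3*k - 36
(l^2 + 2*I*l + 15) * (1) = l^2 + 2*I*l + 15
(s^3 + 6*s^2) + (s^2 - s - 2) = s^3 + 7*s^2 - s - 2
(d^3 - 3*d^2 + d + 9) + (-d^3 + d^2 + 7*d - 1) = -2*d^2 + 8*d + 8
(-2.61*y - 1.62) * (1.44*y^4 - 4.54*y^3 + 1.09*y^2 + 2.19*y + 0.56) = -3.7584*y^5 + 9.5166*y^4 + 4.5099*y^3 - 7.4817*y^2 - 5.0094*y - 0.9072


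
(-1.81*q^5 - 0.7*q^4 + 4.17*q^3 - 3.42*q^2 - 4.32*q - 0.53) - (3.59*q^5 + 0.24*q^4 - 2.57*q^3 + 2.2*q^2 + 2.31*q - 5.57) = -5.4*q^5 - 0.94*q^4 + 6.74*q^3 - 5.62*q^2 - 6.63*q + 5.04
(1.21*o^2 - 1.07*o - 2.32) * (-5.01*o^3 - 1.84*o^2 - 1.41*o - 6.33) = -6.0621*o^5 + 3.1343*o^4 + 11.8859*o^3 - 1.8818*o^2 + 10.0443*o + 14.6856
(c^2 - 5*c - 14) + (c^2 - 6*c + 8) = 2*c^2 - 11*c - 6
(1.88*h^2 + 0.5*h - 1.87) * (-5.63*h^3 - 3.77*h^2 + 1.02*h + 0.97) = -10.5844*h^5 - 9.9026*h^4 + 10.5607*h^3 + 9.3835*h^2 - 1.4224*h - 1.8139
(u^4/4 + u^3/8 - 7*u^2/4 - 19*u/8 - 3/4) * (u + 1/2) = u^5/4 + u^4/4 - 27*u^3/16 - 13*u^2/4 - 31*u/16 - 3/8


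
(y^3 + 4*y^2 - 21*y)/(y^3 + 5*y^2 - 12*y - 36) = y*(y + 7)/(y^2 + 8*y + 12)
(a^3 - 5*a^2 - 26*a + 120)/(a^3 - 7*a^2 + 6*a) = (a^2 + a - 20)/(a*(a - 1))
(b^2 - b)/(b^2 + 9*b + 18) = b*(b - 1)/(b^2 + 9*b + 18)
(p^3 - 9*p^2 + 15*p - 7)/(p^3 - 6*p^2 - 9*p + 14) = (p - 1)/(p + 2)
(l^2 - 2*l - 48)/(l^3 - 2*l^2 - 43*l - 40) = (l + 6)/(l^2 + 6*l + 5)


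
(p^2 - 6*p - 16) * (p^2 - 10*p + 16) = p^4 - 16*p^3 + 60*p^2 + 64*p - 256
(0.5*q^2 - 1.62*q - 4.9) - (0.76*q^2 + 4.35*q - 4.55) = -0.26*q^2 - 5.97*q - 0.350000000000001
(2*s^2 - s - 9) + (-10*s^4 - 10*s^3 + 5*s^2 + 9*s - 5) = -10*s^4 - 10*s^3 + 7*s^2 + 8*s - 14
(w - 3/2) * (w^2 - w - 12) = w^3 - 5*w^2/2 - 21*w/2 + 18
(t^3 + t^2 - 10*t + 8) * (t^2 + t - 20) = t^5 + 2*t^4 - 29*t^3 - 22*t^2 + 208*t - 160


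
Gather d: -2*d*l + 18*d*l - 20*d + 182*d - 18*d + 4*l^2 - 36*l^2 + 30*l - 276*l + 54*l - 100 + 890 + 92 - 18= d*(16*l + 144) - 32*l^2 - 192*l + 864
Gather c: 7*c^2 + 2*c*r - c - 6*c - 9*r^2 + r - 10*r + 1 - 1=7*c^2 + c*(2*r - 7) - 9*r^2 - 9*r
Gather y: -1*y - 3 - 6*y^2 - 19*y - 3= -6*y^2 - 20*y - 6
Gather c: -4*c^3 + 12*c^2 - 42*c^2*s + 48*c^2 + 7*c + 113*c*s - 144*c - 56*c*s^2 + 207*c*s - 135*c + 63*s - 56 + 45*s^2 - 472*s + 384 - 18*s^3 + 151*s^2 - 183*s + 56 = -4*c^3 + c^2*(60 - 42*s) + c*(-56*s^2 + 320*s - 272) - 18*s^3 + 196*s^2 - 592*s + 384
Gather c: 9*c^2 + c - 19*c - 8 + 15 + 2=9*c^2 - 18*c + 9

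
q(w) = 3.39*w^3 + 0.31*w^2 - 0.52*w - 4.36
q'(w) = 10.17*w^2 + 0.62*w - 0.52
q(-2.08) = -32.44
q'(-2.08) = 42.19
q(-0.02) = -4.35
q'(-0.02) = -0.53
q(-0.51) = -4.46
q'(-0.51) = 1.81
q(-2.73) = -69.60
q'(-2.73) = 73.58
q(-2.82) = -76.45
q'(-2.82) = 78.61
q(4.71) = 354.28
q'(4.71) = 228.01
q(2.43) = 44.85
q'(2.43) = 61.04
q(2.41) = 43.64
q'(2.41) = 60.04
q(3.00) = 88.40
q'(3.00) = 92.87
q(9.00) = 2487.38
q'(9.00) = 828.83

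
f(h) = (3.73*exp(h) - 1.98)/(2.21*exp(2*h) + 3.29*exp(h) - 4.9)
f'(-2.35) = -0.05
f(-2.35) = 0.36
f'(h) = (3.73*exp(h) - 1.98)*(-4.42*exp(2*h) - 3.29*exp(h))/(2.21*exp(2*h) + 3.29*exp(h) - 4.9)^2 + 3.73*exp(h)/(2.21*exp(2*h) + 3.29*exp(h) - 4.9) = (-8.2433*exp(2*h) + 8.7516*exp(h) - 11.7628)*exp(h)/(4.8841*exp(4*h) + 14.5418*exp(3*h) - 10.8339*exp(2*h) - 32.242*exp(h) + 24.01)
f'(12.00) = 0.00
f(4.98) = 0.01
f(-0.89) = 0.14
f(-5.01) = 0.40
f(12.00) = 0.00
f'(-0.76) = -0.53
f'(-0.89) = -0.39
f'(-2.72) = -0.03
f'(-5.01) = -0.00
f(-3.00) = 0.38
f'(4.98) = -0.01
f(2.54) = 0.12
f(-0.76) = 0.08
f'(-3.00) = -0.03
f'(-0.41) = -2.09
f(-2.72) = 0.37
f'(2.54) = -0.10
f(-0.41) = -0.28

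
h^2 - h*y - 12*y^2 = (h - 4*y)*(h + 3*y)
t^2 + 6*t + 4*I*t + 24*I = (t + 6)*(t + 4*I)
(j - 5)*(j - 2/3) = j^2 - 17*j/3 + 10/3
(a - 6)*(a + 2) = a^2 - 4*a - 12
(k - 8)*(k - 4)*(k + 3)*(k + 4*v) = k^4 + 4*k^3*v - 9*k^3 - 36*k^2*v - 4*k^2 - 16*k*v + 96*k + 384*v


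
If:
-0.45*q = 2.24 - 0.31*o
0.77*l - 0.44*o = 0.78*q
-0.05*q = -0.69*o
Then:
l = -5.52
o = -0.38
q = -5.24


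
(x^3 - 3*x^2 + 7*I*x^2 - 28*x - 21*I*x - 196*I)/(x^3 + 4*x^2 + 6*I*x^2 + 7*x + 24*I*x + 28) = (x - 7)/(x - I)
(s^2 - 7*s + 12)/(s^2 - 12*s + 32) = (s - 3)/(s - 8)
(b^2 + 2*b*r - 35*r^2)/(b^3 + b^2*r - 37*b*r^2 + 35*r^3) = 1/(b - r)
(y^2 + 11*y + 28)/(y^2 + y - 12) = (y + 7)/(y - 3)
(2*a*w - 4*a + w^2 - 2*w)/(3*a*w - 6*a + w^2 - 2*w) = (2*a + w)/(3*a + w)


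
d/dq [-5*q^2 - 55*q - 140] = -10*q - 55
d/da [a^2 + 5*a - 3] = 2*a + 5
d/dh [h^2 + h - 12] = 2*h + 1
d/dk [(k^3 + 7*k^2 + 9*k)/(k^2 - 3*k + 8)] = (k^4 - 6*k^3 - 6*k^2 + 112*k + 72)/(k^4 - 6*k^3 + 25*k^2 - 48*k + 64)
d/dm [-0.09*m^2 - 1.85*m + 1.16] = -0.18*m - 1.85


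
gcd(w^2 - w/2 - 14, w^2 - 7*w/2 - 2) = w - 4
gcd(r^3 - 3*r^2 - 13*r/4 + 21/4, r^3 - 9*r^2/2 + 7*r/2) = r^2 - 9*r/2 + 7/2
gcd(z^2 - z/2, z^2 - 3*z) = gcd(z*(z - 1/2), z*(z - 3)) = z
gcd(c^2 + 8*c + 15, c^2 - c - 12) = c + 3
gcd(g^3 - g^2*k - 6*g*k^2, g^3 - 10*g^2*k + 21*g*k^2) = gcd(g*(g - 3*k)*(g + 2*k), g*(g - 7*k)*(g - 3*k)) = g^2 - 3*g*k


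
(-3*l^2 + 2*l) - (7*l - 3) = -3*l^2 - 5*l + 3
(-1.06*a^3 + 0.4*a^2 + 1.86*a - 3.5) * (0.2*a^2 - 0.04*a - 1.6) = -0.212*a^5 + 0.1224*a^4 + 2.052*a^3 - 1.4144*a^2 - 2.836*a + 5.6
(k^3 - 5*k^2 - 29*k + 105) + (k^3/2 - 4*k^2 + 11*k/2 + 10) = 3*k^3/2 - 9*k^2 - 47*k/2 + 115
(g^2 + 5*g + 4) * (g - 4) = g^3 + g^2 - 16*g - 16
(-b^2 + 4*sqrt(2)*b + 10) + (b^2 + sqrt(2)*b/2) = 9*sqrt(2)*b/2 + 10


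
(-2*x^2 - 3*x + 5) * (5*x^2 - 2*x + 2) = -10*x^4 - 11*x^3 + 27*x^2 - 16*x + 10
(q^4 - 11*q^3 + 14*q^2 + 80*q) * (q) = q^5 - 11*q^4 + 14*q^3 + 80*q^2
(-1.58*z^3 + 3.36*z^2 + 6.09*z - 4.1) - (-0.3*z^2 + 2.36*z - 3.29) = -1.58*z^3 + 3.66*z^2 + 3.73*z - 0.81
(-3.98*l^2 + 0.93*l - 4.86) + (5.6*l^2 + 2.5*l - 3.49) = 1.62*l^2 + 3.43*l - 8.35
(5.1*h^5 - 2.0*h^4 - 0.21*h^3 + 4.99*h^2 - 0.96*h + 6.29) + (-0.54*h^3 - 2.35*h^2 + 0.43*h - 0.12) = 5.1*h^5 - 2.0*h^4 - 0.75*h^3 + 2.64*h^2 - 0.53*h + 6.17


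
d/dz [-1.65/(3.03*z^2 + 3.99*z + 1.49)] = (9.999*z + 6.5835)/(3.03*z^2 + 3.99*z + 1.49)^2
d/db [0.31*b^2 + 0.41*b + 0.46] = 0.62*b + 0.41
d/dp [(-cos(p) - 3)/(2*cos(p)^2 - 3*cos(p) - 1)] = (-12*cos(p) - cos(2*p) + 7)*sin(p)/(3*cos(p) - cos(2*p))^2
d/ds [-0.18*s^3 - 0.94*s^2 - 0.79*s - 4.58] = -0.54*s^2 - 1.88*s - 0.79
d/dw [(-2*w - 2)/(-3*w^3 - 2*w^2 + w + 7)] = 2*(3*w^3 + 2*w^2 - w - (w + 1)*(9*w^2 + 4*w - 1) - 7)/(3*w^3 + 2*w^2 - w - 7)^2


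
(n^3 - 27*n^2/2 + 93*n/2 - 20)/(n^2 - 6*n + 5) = (n^2 - 17*n/2 + 4)/(n - 1)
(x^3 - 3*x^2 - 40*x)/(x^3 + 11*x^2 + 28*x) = (x^2 - 3*x - 40)/(x^2 + 11*x + 28)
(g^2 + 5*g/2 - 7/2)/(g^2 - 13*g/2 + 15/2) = (2*g^2 + 5*g - 7)/(2*g^2 - 13*g + 15)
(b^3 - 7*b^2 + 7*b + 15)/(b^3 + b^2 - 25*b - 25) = (b - 3)/(b + 5)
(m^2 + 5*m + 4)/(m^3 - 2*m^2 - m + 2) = (m + 4)/(m^2 - 3*m + 2)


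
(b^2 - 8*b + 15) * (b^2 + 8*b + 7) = b^4 - 42*b^2 + 64*b + 105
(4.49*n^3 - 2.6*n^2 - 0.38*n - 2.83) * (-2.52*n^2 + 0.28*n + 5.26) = -11.3148*n^5 + 7.8092*n^4 + 23.847*n^3 - 6.6508*n^2 - 2.7912*n - 14.8858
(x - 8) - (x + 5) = -13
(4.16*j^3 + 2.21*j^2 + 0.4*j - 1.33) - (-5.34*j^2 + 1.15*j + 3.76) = 4.16*j^3 + 7.55*j^2 - 0.75*j - 5.09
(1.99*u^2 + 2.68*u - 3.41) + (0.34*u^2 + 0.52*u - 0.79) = 2.33*u^2 + 3.2*u - 4.2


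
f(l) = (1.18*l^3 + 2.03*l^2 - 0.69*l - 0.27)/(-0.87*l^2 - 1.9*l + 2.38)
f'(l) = (1.74*l + 1.9)*(1.18*l^3 + 2.03*l^2 - 0.69*l - 0.27)/(-0.87*l^2 - 1.9*l + 2.38)^2 + (3.54*l^2 + 4.06*l - 0.69)/(-0.87*l^2 - 1.9*l + 2.38)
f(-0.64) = 0.21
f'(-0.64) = -0.52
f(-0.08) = -0.08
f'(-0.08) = -0.45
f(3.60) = -5.00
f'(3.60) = -1.21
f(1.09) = -4.03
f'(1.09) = 10.14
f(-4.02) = 10.23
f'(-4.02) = 2.95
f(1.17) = -3.47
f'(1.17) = 4.61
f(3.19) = -4.51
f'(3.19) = -1.17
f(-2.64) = -4.51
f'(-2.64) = 19.08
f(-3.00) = -47.16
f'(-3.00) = 702.24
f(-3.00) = -47.16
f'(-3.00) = 702.24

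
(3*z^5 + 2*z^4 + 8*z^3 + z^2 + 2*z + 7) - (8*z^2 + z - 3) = 3*z^5 + 2*z^4 + 8*z^3 - 7*z^2 + z + 10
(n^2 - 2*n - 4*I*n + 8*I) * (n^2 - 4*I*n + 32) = n^4 - 2*n^3 - 8*I*n^3 + 16*n^2 + 16*I*n^2 - 32*n - 128*I*n + 256*I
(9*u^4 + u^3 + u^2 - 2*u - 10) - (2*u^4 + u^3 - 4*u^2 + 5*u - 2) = 7*u^4 + 5*u^2 - 7*u - 8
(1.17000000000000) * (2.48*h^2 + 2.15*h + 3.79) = 2.9016*h^2 + 2.5155*h + 4.4343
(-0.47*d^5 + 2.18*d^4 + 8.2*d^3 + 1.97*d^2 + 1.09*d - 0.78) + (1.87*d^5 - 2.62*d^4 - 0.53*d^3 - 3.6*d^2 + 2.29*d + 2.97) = 1.4*d^5 - 0.44*d^4 + 7.67*d^3 - 1.63*d^2 + 3.38*d + 2.19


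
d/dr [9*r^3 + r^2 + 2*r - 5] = 27*r^2 + 2*r + 2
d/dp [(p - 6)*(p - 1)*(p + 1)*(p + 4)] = 4*p^3 - 6*p^2 - 50*p + 2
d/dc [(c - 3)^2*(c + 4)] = (c - 3)*(3*c + 5)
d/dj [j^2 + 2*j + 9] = 2*j + 2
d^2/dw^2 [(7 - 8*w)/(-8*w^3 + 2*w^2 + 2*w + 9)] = 4*(768*w^5 - 1536*w^4 + 528*w^3 + 1854*w^2 - 1014*w - 23)/(512*w^9 - 384*w^8 - 288*w^7 - 1544*w^6 + 936*w^5 + 732*w^4 + 1720*w^3 - 594*w^2 - 486*w - 729)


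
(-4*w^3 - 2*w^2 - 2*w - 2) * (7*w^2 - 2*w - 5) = -28*w^5 - 6*w^4 + 10*w^3 + 14*w + 10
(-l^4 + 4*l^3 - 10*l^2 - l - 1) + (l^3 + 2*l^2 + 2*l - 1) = -l^4 + 5*l^3 - 8*l^2 + l - 2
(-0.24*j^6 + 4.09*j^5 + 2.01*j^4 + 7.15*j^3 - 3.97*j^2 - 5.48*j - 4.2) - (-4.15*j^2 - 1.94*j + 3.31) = -0.24*j^6 + 4.09*j^5 + 2.01*j^4 + 7.15*j^3 + 0.18*j^2 - 3.54*j - 7.51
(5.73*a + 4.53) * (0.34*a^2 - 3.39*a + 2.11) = 1.9482*a^3 - 17.8845*a^2 - 3.2664*a + 9.5583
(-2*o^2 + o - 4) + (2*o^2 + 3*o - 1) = 4*o - 5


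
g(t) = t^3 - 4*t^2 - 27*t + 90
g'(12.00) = 309.00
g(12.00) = 918.00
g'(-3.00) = 24.00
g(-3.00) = 108.00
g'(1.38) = -32.33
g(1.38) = 47.75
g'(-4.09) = 55.90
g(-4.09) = 65.10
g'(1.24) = -32.31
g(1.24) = 52.28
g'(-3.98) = 52.36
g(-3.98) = 71.05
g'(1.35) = -32.33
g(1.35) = 48.72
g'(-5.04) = 89.52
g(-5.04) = -3.55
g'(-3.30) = 32.07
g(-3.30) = 99.60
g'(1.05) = -32.09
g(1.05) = 58.40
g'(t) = 3*t^2 - 8*t - 27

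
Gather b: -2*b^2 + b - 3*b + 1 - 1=-2*b^2 - 2*b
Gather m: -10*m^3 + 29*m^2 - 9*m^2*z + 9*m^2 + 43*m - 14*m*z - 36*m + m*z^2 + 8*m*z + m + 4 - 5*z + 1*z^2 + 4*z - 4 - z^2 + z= -10*m^3 + m^2*(38 - 9*z) + m*(z^2 - 6*z + 8)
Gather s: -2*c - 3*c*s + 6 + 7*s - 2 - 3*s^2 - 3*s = -2*c - 3*s^2 + s*(4 - 3*c) + 4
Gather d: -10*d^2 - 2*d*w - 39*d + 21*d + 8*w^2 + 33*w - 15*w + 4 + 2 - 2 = -10*d^2 + d*(-2*w - 18) + 8*w^2 + 18*w + 4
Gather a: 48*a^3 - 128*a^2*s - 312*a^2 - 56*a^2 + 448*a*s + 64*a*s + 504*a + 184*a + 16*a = 48*a^3 + a^2*(-128*s - 368) + a*(512*s + 704)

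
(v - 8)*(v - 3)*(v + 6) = v^3 - 5*v^2 - 42*v + 144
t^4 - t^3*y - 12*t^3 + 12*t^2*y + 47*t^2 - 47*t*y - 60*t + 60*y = (t - 5)*(t - 4)*(t - 3)*(t - y)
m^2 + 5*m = m*(m + 5)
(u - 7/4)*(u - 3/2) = u^2 - 13*u/4 + 21/8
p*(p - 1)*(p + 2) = p^3 + p^2 - 2*p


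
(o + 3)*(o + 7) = o^2 + 10*o + 21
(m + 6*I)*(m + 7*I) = m^2 + 13*I*m - 42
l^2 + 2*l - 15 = (l - 3)*(l + 5)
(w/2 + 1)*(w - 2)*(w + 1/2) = w^3/2 + w^2/4 - 2*w - 1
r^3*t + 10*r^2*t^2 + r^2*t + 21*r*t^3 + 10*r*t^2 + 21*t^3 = (r + 3*t)*(r + 7*t)*(r*t + t)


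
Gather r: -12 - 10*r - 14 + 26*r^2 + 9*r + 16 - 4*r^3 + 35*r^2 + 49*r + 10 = -4*r^3 + 61*r^2 + 48*r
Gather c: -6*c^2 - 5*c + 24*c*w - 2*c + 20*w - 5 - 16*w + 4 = -6*c^2 + c*(24*w - 7) + 4*w - 1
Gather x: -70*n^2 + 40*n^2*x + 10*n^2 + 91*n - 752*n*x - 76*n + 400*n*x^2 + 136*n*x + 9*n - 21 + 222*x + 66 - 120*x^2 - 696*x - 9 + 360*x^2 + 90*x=-60*n^2 + 24*n + x^2*(400*n + 240) + x*(40*n^2 - 616*n - 384) + 36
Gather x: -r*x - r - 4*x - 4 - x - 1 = -r + x*(-r - 5) - 5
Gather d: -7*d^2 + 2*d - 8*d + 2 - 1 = -7*d^2 - 6*d + 1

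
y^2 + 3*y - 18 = (y - 3)*(y + 6)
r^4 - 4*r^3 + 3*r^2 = r^2*(r - 3)*(r - 1)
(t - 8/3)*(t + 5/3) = t^2 - t - 40/9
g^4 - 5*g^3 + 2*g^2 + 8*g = g*(g - 4)*(g - 2)*(g + 1)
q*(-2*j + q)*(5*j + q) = -10*j^2*q + 3*j*q^2 + q^3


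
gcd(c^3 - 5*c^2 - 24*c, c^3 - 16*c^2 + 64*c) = c^2 - 8*c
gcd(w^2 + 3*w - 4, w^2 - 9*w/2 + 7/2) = w - 1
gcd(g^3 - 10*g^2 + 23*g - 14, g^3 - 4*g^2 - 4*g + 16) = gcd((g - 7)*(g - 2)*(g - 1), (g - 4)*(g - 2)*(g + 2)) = g - 2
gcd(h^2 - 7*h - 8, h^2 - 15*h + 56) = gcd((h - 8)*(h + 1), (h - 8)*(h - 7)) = h - 8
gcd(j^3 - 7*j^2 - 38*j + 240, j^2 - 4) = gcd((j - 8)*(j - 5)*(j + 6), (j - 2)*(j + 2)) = 1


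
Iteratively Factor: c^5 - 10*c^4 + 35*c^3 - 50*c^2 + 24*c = (c)*(c^4 - 10*c^3 + 35*c^2 - 50*c + 24) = c*(c - 1)*(c^3 - 9*c^2 + 26*c - 24) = c*(c - 2)*(c - 1)*(c^2 - 7*c + 12) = c*(c - 3)*(c - 2)*(c - 1)*(c - 4)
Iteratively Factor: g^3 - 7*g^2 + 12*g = (g)*(g^2 - 7*g + 12) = g*(g - 4)*(g - 3)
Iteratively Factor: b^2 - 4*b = (b)*(b - 4)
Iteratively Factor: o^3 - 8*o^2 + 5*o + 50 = (o + 2)*(o^2 - 10*o + 25) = (o - 5)*(o + 2)*(o - 5)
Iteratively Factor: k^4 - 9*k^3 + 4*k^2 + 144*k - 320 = (k - 4)*(k^3 - 5*k^2 - 16*k + 80) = (k - 4)*(k + 4)*(k^2 - 9*k + 20) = (k - 4)^2*(k + 4)*(k - 5)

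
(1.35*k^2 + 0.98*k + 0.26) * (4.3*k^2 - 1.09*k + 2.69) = 5.805*k^4 + 2.7425*k^3 + 3.6813*k^2 + 2.3528*k + 0.6994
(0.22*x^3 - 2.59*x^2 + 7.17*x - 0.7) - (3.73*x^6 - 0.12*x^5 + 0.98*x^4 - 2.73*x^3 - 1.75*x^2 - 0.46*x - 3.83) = -3.73*x^6 + 0.12*x^5 - 0.98*x^4 + 2.95*x^3 - 0.84*x^2 + 7.63*x + 3.13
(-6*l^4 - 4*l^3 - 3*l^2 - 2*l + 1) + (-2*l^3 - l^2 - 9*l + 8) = -6*l^4 - 6*l^3 - 4*l^2 - 11*l + 9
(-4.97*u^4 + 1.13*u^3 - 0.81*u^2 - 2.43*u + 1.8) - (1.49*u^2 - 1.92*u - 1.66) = -4.97*u^4 + 1.13*u^3 - 2.3*u^2 - 0.51*u + 3.46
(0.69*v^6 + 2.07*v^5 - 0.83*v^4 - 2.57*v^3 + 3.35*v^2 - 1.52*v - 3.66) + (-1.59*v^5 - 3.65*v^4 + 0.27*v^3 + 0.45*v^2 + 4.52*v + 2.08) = 0.69*v^6 + 0.48*v^5 - 4.48*v^4 - 2.3*v^3 + 3.8*v^2 + 3.0*v - 1.58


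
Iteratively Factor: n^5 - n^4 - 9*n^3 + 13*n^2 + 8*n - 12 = (n - 2)*(n^4 + n^3 - 7*n^2 - n + 6) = (n - 2)*(n - 1)*(n^3 + 2*n^2 - 5*n - 6) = (n - 2)^2*(n - 1)*(n^2 + 4*n + 3) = (n - 2)^2*(n - 1)*(n + 1)*(n + 3)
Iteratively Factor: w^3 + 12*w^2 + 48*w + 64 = (w + 4)*(w^2 + 8*w + 16) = (w + 4)^2*(w + 4)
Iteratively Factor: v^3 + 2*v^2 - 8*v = (v - 2)*(v^2 + 4*v) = (v - 2)*(v + 4)*(v)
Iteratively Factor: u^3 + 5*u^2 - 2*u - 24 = (u + 4)*(u^2 + u - 6) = (u - 2)*(u + 4)*(u + 3)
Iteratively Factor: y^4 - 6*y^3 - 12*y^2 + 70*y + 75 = (y + 1)*(y^3 - 7*y^2 - 5*y + 75) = (y - 5)*(y + 1)*(y^2 - 2*y - 15) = (y - 5)*(y + 1)*(y + 3)*(y - 5)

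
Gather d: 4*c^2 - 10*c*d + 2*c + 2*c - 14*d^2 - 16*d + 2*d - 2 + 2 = 4*c^2 + 4*c - 14*d^2 + d*(-10*c - 14)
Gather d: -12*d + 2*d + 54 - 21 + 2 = 35 - 10*d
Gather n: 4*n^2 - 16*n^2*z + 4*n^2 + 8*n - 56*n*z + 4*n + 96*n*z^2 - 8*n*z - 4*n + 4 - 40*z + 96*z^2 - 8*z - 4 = n^2*(8 - 16*z) + n*(96*z^2 - 64*z + 8) + 96*z^2 - 48*z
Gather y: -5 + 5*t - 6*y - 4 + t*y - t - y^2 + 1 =4*t - y^2 + y*(t - 6) - 8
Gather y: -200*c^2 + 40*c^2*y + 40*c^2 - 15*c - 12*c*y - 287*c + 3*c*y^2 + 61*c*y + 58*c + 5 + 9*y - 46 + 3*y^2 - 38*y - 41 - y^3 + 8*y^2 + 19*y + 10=-160*c^2 - 244*c - y^3 + y^2*(3*c + 11) + y*(40*c^2 + 49*c - 10) - 72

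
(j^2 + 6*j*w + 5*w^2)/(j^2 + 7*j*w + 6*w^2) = (j + 5*w)/(j + 6*w)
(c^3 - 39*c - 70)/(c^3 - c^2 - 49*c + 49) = (c^2 + 7*c + 10)/(c^2 + 6*c - 7)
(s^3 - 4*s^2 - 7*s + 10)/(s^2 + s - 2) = s - 5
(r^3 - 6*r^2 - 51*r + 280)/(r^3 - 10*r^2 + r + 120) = (r + 7)/(r + 3)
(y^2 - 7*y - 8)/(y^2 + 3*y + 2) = (y - 8)/(y + 2)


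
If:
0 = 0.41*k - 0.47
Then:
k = 1.15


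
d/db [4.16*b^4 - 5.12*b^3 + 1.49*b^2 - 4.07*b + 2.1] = 16.64*b^3 - 15.36*b^2 + 2.98*b - 4.07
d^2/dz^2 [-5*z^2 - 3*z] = -10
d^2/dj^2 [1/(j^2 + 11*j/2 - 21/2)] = 4*(-4*j^2 - 22*j + (4*j + 11)^2 + 42)/(2*j^2 + 11*j - 21)^3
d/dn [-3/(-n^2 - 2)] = -6*n/(n^2 + 2)^2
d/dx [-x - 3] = -1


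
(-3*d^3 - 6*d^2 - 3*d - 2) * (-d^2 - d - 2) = 3*d^5 + 9*d^4 + 15*d^3 + 17*d^2 + 8*d + 4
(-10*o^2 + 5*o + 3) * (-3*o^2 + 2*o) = 30*o^4 - 35*o^3 + o^2 + 6*o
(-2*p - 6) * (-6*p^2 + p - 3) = 12*p^3 + 34*p^2 + 18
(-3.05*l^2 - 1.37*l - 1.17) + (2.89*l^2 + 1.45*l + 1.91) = -0.16*l^2 + 0.0799999999999998*l + 0.74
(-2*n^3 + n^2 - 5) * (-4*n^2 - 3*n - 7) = 8*n^5 + 2*n^4 + 11*n^3 + 13*n^2 + 15*n + 35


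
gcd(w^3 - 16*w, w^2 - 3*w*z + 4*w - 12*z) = w + 4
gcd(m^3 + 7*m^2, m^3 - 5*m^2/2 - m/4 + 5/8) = 1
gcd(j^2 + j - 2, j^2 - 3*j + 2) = j - 1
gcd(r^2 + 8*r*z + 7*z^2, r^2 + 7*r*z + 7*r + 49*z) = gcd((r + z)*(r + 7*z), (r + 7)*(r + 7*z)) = r + 7*z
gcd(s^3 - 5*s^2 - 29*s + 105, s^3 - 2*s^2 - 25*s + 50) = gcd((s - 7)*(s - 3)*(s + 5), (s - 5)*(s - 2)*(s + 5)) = s + 5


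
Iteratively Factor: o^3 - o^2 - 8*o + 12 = (o + 3)*(o^2 - 4*o + 4) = (o - 2)*(o + 3)*(o - 2)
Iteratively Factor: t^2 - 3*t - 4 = (t + 1)*(t - 4)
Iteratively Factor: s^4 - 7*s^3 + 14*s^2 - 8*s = (s - 2)*(s^3 - 5*s^2 + 4*s) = s*(s - 2)*(s^2 - 5*s + 4) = s*(s - 2)*(s - 1)*(s - 4)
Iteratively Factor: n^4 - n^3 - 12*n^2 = (n)*(n^3 - n^2 - 12*n) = n*(n - 4)*(n^2 + 3*n) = n^2*(n - 4)*(n + 3)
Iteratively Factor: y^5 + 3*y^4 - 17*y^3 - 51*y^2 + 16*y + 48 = (y - 4)*(y^4 + 7*y^3 + 11*y^2 - 7*y - 12) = (y - 4)*(y + 3)*(y^3 + 4*y^2 - y - 4) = (y - 4)*(y + 3)*(y + 4)*(y^2 - 1) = (y - 4)*(y - 1)*(y + 3)*(y + 4)*(y + 1)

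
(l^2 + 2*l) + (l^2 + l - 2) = 2*l^2 + 3*l - 2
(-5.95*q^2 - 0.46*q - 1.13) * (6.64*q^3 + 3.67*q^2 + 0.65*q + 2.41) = -39.508*q^5 - 24.8909*q^4 - 13.0589*q^3 - 18.7856*q^2 - 1.8431*q - 2.7233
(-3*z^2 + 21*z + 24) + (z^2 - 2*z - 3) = -2*z^2 + 19*z + 21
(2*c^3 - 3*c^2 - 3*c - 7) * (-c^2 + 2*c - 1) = -2*c^5 + 7*c^4 - 5*c^3 + 4*c^2 - 11*c + 7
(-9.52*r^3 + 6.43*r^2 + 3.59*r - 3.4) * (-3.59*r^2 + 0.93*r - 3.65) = 34.1768*r^5 - 31.9373*r^4 + 27.8398*r^3 - 7.9248*r^2 - 16.2655*r + 12.41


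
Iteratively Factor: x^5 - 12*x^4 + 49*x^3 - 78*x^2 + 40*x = (x)*(x^4 - 12*x^3 + 49*x^2 - 78*x + 40) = x*(x - 5)*(x^3 - 7*x^2 + 14*x - 8) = x*(x - 5)*(x - 4)*(x^2 - 3*x + 2) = x*(x - 5)*(x - 4)*(x - 2)*(x - 1)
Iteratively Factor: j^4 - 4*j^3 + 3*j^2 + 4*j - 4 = (j + 1)*(j^3 - 5*j^2 + 8*j - 4) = (j - 2)*(j + 1)*(j^2 - 3*j + 2) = (j - 2)^2*(j + 1)*(j - 1)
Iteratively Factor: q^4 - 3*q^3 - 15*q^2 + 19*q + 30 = (q - 5)*(q^3 + 2*q^2 - 5*q - 6) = (q - 5)*(q + 3)*(q^2 - q - 2) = (q - 5)*(q - 2)*(q + 3)*(q + 1)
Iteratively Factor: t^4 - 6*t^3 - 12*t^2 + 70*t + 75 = (t - 5)*(t^3 - t^2 - 17*t - 15) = (t - 5)^2*(t^2 + 4*t + 3) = (t - 5)^2*(t + 1)*(t + 3)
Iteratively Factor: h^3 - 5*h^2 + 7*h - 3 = (h - 1)*(h^2 - 4*h + 3) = (h - 3)*(h - 1)*(h - 1)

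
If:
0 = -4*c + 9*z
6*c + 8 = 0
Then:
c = -4/3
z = -16/27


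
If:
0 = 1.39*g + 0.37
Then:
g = -0.27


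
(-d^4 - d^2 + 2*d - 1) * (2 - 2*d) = 2*d^5 - 2*d^4 + 2*d^3 - 6*d^2 + 6*d - 2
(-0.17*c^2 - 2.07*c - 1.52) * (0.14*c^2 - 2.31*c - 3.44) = -0.0238*c^4 + 0.1029*c^3 + 5.1537*c^2 + 10.632*c + 5.2288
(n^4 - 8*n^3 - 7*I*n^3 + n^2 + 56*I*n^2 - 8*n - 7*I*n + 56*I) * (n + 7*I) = n^5 - 8*n^4 + 50*n^3 - 400*n^2 + 49*n - 392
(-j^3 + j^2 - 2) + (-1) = -j^3 + j^2 - 3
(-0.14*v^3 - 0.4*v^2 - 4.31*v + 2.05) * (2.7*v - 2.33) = -0.378*v^4 - 0.7538*v^3 - 10.705*v^2 + 15.5773*v - 4.7765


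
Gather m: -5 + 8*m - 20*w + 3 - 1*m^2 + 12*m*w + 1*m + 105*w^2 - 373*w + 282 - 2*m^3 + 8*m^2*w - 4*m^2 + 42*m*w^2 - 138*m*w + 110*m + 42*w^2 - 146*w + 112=-2*m^3 + m^2*(8*w - 5) + m*(42*w^2 - 126*w + 119) + 147*w^2 - 539*w + 392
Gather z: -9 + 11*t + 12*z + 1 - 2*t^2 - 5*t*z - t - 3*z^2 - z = -2*t^2 + 10*t - 3*z^2 + z*(11 - 5*t) - 8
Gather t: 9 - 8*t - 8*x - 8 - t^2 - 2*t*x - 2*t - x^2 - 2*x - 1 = -t^2 + t*(-2*x - 10) - x^2 - 10*x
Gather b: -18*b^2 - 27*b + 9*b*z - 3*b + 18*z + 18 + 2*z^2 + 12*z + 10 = -18*b^2 + b*(9*z - 30) + 2*z^2 + 30*z + 28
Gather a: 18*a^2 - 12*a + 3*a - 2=18*a^2 - 9*a - 2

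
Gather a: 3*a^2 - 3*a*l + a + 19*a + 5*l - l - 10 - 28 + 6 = 3*a^2 + a*(20 - 3*l) + 4*l - 32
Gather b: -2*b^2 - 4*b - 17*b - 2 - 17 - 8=-2*b^2 - 21*b - 27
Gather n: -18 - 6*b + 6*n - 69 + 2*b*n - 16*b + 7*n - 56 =-22*b + n*(2*b + 13) - 143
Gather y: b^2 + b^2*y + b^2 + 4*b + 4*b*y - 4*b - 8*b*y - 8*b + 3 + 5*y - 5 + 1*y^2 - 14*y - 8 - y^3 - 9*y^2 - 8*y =2*b^2 - 8*b - y^3 - 8*y^2 + y*(b^2 - 4*b - 17) - 10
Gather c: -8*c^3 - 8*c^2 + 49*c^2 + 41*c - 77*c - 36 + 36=-8*c^3 + 41*c^2 - 36*c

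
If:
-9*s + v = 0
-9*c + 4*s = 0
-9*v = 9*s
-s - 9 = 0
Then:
No Solution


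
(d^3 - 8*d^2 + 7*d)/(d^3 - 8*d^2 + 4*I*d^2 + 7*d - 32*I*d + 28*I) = d/(d + 4*I)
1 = 1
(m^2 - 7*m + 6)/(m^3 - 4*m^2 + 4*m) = (m^2 - 7*m + 6)/(m*(m^2 - 4*m + 4))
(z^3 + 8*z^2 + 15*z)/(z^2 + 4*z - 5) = z*(z + 3)/(z - 1)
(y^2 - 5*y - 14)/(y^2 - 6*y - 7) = (y + 2)/(y + 1)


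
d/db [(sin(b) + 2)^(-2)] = -2*cos(b)/(sin(b) + 2)^3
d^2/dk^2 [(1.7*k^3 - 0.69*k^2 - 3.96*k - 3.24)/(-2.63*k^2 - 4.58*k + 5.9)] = (-1.4210854715202e-14*k^5 - 85.9183640000001*k^3 + 474.329316*k^2 + 247.784496*k + 498.529272)/(18.191447*k^6 + 95.038206*k^5 + 43.074666*k^4 - 330.335248*k^3 - 96.6313800000001*k^2 + 478.2894*k - 205.379)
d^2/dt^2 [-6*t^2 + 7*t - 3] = -12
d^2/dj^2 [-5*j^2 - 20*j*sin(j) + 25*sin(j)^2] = 20*j*sin(j) - 100*sin(j)^2 - 40*cos(j) + 40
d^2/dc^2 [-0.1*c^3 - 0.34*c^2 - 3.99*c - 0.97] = -0.6*c - 0.68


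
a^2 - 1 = (a - 1)*(a + 1)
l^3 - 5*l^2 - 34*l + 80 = (l - 8)*(l - 2)*(l + 5)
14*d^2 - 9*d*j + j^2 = (-7*d + j)*(-2*d + j)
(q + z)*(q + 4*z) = q^2 + 5*q*z + 4*z^2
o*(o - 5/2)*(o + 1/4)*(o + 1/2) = o^4 - 7*o^3/4 - 7*o^2/4 - 5*o/16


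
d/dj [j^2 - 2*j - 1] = 2*j - 2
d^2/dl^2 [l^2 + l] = 2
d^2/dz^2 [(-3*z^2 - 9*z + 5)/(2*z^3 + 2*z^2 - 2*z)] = (-3*z^6 - 27*z^5 - 6*z^4 + 19*z^3 - 15*z + 5)/(z^3*(z^6 + 3*z^5 - 5*z^3 + 3*z - 1))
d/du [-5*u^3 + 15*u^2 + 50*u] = -15*u^2 + 30*u + 50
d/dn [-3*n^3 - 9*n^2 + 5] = 9*n*(-n - 2)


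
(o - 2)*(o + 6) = o^2 + 4*o - 12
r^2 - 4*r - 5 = (r - 5)*(r + 1)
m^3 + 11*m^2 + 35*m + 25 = (m + 1)*(m + 5)^2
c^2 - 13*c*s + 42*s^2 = (c - 7*s)*(c - 6*s)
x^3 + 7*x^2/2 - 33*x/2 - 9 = (x - 3)*(x + 1/2)*(x + 6)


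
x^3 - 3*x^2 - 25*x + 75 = (x - 5)*(x - 3)*(x + 5)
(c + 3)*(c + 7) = c^2 + 10*c + 21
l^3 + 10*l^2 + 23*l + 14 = (l + 1)*(l + 2)*(l + 7)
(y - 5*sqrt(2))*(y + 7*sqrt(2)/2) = y^2 - 3*sqrt(2)*y/2 - 35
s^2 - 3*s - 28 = (s - 7)*(s + 4)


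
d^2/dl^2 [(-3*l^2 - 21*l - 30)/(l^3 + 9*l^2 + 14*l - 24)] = 6*(-l^6 - 21*l^5 - 207*l^4 - 1231*l^3 - 4506*l^2 - 9036*l - 7048)/(l^9 + 27*l^8 + 285*l^7 + 1413*l^6 + 2694*l^5 - 2556*l^4 - 13672*l^3 + 1440*l^2 + 24192*l - 13824)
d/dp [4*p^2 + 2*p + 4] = 8*p + 2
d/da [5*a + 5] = 5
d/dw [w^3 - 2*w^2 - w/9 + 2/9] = 3*w^2 - 4*w - 1/9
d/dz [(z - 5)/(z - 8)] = -3/(z - 8)^2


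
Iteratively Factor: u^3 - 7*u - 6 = (u + 1)*(u^2 - u - 6) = (u - 3)*(u + 1)*(u + 2)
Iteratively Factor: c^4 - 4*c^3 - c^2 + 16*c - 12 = (c + 2)*(c^3 - 6*c^2 + 11*c - 6) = (c - 3)*(c + 2)*(c^2 - 3*c + 2) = (c - 3)*(c - 1)*(c + 2)*(c - 2)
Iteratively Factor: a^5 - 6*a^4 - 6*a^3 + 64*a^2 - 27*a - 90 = (a + 3)*(a^4 - 9*a^3 + 21*a^2 + a - 30) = (a + 1)*(a + 3)*(a^3 - 10*a^2 + 31*a - 30) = (a - 3)*(a + 1)*(a + 3)*(a^2 - 7*a + 10) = (a - 3)*(a - 2)*(a + 1)*(a + 3)*(a - 5)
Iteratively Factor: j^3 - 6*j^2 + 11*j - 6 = (j - 3)*(j^2 - 3*j + 2) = (j - 3)*(j - 1)*(j - 2)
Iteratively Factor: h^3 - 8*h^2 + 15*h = (h)*(h^2 - 8*h + 15) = h*(h - 5)*(h - 3)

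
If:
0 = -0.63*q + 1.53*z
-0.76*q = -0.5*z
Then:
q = 0.00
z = 0.00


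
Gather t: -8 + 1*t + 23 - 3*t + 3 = 18 - 2*t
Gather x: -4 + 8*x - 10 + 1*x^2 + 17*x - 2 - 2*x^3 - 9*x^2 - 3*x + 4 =-2*x^3 - 8*x^2 + 22*x - 12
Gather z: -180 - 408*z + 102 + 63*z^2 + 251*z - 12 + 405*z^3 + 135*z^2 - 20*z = 405*z^3 + 198*z^2 - 177*z - 90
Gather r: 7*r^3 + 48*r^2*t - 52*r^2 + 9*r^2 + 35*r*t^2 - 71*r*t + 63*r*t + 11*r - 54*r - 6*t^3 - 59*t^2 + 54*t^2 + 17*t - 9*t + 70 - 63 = 7*r^3 + r^2*(48*t - 43) + r*(35*t^2 - 8*t - 43) - 6*t^3 - 5*t^2 + 8*t + 7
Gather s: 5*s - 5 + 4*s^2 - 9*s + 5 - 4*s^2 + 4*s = 0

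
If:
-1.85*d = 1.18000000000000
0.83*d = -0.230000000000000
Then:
No Solution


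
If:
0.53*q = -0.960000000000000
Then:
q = -1.81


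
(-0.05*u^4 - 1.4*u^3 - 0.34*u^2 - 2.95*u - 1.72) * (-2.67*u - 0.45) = 0.1335*u^5 + 3.7605*u^4 + 1.5378*u^3 + 8.0295*u^2 + 5.9199*u + 0.774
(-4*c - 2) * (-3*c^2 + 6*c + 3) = 12*c^3 - 18*c^2 - 24*c - 6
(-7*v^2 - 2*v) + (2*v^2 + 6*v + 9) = -5*v^2 + 4*v + 9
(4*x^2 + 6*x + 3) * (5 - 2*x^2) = -8*x^4 - 12*x^3 + 14*x^2 + 30*x + 15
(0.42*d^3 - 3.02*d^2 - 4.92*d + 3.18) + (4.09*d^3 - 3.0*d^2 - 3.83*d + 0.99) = 4.51*d^3 - 6.02*d^2 - 8.75*d + 4.17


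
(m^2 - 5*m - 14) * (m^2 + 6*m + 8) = m^4 + m^3 - 36*m^2 - 124*m - 112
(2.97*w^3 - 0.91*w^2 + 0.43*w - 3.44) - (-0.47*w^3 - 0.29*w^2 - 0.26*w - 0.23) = 3.44*w^3 - 0.62*w^2 + 0.69*w - 3.21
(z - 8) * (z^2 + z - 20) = z^3 - 7*z^2 - 28*z + 160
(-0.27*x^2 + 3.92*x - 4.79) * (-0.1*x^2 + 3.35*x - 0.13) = 0.027*x^4 - 1.2965*x^3 + 13.6461*x^2 - 16.5561*x + 0.6227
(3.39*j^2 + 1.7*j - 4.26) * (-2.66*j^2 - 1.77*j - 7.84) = -9.0174*j^4 - 10.5223*j^3 - 18.255*j^2 - 5.7878*j + 33.3984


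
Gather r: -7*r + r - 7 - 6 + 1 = -6*r - 12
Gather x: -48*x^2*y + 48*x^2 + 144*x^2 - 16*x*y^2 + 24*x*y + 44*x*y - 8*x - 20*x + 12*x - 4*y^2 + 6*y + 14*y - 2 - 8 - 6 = x^2*(192 - 48*y) + x*(-16*y^2 + 68*y - 16) - 4*y^2 + 20*y - 16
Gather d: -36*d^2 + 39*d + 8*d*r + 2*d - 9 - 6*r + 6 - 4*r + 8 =-36*d^2 + d*(8*r + 41) - 10*r + 5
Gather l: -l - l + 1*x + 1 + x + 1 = -2*l + 2*x + 2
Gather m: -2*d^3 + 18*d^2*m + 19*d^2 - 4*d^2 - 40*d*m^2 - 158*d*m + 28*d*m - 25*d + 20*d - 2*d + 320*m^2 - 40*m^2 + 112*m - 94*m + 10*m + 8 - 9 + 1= -2*d^3 + 15*d^2 - 7*d + m^2*(280 - 40*d) + m*(18*d^2 - 130*d + 28)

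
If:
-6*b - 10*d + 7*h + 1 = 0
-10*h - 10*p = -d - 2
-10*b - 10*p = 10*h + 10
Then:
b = 7*p/87 - 38/29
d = 32/29 - 70*p/87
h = 9/29 - 94*p/87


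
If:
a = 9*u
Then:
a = 9*u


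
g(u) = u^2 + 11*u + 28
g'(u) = 2*u + 11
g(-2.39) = 7.42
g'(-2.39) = 6.22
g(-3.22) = 2.95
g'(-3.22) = 4.56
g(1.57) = 47.73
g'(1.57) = 14.14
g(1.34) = 44.54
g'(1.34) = 13.68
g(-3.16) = 3.23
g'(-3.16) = 4.68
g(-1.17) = 16.50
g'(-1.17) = 8.66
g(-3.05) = 3.75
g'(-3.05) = 4.90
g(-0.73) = 20.50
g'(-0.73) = 9.54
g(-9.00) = 10.00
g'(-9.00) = -7.00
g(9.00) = 208.00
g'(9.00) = 29.00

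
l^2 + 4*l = l*(l + 4)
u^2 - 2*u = u*(u - 2)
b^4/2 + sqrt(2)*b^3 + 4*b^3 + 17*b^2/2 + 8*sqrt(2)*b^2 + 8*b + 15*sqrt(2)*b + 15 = (b/2 + sqrt(2)/2)*(b + 3)*(b + 5)*(b + sqrt(2))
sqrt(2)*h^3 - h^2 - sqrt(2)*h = h*(h - sqrt(2))*(sqrt(2)*h + 1)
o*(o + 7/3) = o^2 + 7*o/3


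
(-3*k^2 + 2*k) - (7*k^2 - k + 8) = -10*k^2 + 3*k - 8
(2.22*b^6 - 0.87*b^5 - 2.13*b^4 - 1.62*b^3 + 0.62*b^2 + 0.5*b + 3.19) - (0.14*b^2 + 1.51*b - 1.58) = 2.22*b^6 - 0.87*b^5 - 2.13*b^4 - 1.62*b^3 + 0.48*b^2 - 1.01*b + 4.77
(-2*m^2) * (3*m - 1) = -6*m^3 + 2*m^2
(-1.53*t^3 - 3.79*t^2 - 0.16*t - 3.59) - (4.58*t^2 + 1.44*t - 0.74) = -1.53*t^3 - 8.37*t^2 - 1.6*t - 2.85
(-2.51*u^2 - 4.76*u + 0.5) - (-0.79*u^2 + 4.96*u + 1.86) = -1.72*u^2 - 9.72*u - 1.36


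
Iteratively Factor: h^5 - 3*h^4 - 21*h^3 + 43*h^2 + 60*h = (h + 4)*(h^4 - 7*h^3 + 7*h^2 + 15*h) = h*(h + 4)*(h^3 - 7*h^2 + 7*h + 15) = h*(h - 5)*(h + 4)*(h^2 - 2*h - 3) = h*(h - 5)*(h + 1)*(h + 4)*(h - 3)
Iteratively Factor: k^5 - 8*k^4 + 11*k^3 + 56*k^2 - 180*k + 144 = (k - 2)*(k^4 - 6*k^3 - k^2 + 54*k - 72) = (k - 3)*(k - 2)*(k^3 - 3*k^2 - 10*k + 24) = (k - 3)*(k - 2)*(k + 3)*(k^2 - 6*k + 8) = (k - 4)*(k - 3)*(k - 2)*(k + 3)*(k - 2)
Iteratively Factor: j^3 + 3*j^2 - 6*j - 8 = (j - 2)*(j^2 + 5*j + 4) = (j - 2)*(j + 4)*(j + 1)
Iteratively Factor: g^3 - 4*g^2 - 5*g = (g - 5)*(g^2 + g) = (g - 5)*(g + 1)*(g)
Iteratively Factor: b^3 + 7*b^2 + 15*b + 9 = (b + 3)*(b^2 + 4*b + 3) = (b + 1)*(b + 3)*(b + 3)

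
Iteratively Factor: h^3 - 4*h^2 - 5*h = (h - 5)*(h^2 + h) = (h - 5)*(h + 1)*(h)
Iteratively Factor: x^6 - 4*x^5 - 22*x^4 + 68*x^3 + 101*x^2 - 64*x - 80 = (x + 1)*(x^5 - 5*x^4 - 17*x^3 + 85*x^2 + 16*x - 80) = (x - 5)*(x + 1)*(x^4 - 17*x^2 + 16) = (x - 5)*(x + 1)^2*(x^3 - x^2 - 16*x + 16) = (x - 5)*(x - 4)*(x + 1)^2*(x^2 + 3*x - 4) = (x - 5)*(x - 4)*(x + 1)^2*(x + 4)*(x - 1)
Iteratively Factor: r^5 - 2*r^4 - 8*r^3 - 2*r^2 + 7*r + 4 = (r + 1)*(r^4 - 3*r^3 - 5*r^2 + 3*r + 4) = (r + 1)^2*(r^3 - 4*r^2 - r + 4) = (r - 1)*(r + 1)^2*(r^2 - 3*r - 4) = (r - 1)*(r + 1)^3*(r - 4)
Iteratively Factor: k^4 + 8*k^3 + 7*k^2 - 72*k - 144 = (k + 4)*(k^3 + 4*k^2 - 9*k - 36) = (k - 3)*(k + 4)*(k^2 + 7*k + 12) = (k - 3)*(k + 3)*(k + 4)*(k + 4)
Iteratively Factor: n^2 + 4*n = (n)*(n + 4)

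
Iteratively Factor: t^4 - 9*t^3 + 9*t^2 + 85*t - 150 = (t - 2)*(t^3 - 7*t^2 - 5*t + 75) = (t - 5)*(t - 2)*(t^2 - 2*t - 15) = (t - 5)^2*(t - 2)*(t + 3)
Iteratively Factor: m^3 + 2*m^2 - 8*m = (m + 4)*(m^2 - 2*m) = (m - 2)*(m + 4)*(m)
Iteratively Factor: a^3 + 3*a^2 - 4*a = (a + 4)*(a^2 - a) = a*(a + 4)*(a - 1)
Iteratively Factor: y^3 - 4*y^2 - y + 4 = (y - 4)*(y^2 - 1) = (y - 4)*(y + 1)*(y - 1)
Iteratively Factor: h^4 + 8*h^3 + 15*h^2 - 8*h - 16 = (h + 4)*(h^3 + 4*h^2 - h - 4) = (h - 1)*(h + 4)*(h^2 + 5*h + 4) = (h - 1)*(h + 4)^2*(h + 1)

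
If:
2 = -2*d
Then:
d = -1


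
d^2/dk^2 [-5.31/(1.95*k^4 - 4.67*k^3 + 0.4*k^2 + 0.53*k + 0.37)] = ((124.254*k^2 - 148.7862*k + 4.248)*(1.95*k^4 - 4.67*k^3 + 0.4*k^2 + 0.53*k + 0.37) - 5.31*(7.8*k^3 - 14.01*k^2 + 0.8*k + 0.53)*(15.6*k^3 - 28.02*k^2 + 1.6*k + 1.06))/(1.95*k^4 - 4.67*k^3 + 0.4*k^2 + 0.53*k + 0.37)^3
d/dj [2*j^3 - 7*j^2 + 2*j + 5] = 6*j^2 - 14*j + 2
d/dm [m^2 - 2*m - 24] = 2*m - 2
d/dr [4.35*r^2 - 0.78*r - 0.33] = 8.7*r - 0.78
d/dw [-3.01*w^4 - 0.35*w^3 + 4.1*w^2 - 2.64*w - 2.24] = -12.04*w^3 - 1.05*w^2 + 8.2*w - 2.64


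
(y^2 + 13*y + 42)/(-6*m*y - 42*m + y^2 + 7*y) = (y + 6)/(-6*m + y)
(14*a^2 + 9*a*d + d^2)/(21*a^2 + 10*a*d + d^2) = (2*a + d)/(3*a + d)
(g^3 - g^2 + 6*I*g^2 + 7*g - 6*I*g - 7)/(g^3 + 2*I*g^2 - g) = (g^3 + g^2*(-1 + 6*I) + g*(7 - 6*I) - 7)/(g*(g^2 + 2*I*g - 1))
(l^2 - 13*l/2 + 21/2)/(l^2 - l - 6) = (l - 7/2)/(l + 2)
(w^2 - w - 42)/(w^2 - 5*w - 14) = (w + 6)/(w + 2)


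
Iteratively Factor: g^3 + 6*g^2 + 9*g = (g + 3)*(g^2 + 3*g) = (g + 3)^2*(g)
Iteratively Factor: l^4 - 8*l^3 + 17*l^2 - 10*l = (l - 1)*(l^3 - 7*l^2 + 10*l) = (l - 5)*(l - 1)*(l^2 - 2*l) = (l - 5)*(l - 2)*(l - 1)*(l)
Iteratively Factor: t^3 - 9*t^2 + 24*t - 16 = (t - 1)*(t^2 - 8*t + 16) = (t - 4)*(t - 1)*(t - 4)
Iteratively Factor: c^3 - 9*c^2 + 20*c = (c - 5)*(c^2 - 4*c) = c*(c - 5)*(c - 4)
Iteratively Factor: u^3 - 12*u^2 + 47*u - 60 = (u - 3)*(u^2 - 9*u + 20) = (u - 4)*(u - 3)*(u - 5)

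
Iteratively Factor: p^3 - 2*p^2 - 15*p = (p + 3)*(p^2 - 5*p) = (p - 5)*(p + 3)*(p)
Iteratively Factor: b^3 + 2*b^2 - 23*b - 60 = (b - 5)*(b^2 + 7*b + 12) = (b - 5)*(b + 3)*(b + 4)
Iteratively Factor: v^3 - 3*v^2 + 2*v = (v)*(v^2 - 3*v + 2) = v*(v - 2)*(v - 1)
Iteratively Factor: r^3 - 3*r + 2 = (r + 2)*(r^2 - 2*r + 1) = (r - 1)*(r + 2)*(r - 1)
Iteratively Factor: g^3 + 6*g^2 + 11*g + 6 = (g + 2)*(g^2 + 4*g + 3) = (g + 1)*(g + 2)*(g + 3)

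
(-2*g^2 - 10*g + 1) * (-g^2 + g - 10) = 2*g^4 + 8*g^3 + 9*g^2 + 101*g - 10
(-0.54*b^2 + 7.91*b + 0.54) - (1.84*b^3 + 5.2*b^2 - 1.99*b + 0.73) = -1.84*b^3 - 5.74*b^2 + 9.9*b - 0.19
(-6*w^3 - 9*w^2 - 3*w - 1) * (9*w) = -54*w^4 - 81*w^3 - 27*w^2 - 9*w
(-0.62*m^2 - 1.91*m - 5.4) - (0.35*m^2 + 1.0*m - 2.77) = -0.97*m^2 - 2.91*m - 2.63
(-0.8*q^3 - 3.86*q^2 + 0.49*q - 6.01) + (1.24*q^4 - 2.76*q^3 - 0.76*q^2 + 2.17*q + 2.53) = 1.24*q^4 - 3.56*q^3 - 4.62*q^2 + 2.66*q - 3.48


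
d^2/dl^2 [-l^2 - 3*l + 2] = -2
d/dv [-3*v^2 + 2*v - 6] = 2 - 6*v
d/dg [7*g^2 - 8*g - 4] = 14*g - 8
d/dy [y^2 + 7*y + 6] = 2*y + 7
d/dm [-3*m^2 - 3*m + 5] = -6*m - 3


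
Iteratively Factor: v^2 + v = (v)*(v + 1)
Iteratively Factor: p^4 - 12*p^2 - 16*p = (p - 4)*(p^3 + 4*p^2 + 4*p) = (p - 4)*(p + 2)*(p^2 + 2*p) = (p - 4)*(p + 2)^2*(p)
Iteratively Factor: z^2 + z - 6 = (z + 3)*(z - 2)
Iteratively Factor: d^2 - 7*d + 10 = (d - 2)*(d - 5)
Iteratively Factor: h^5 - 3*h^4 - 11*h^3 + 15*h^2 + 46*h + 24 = (h - 3)*(h^4 - 11*h^2 - 18*h - 8) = (h - 4)*(h - 3)*(h^3 + 4*h^2 + 5*h + 2) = (h - 4)*(h - 3)*(h + 1)*(h^2 + 3*h + 2) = (h - 4)*(h - 3)*(h + 1)^2*(h + 2)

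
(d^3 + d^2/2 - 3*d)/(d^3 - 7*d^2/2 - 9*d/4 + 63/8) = 4*d*(d + 2)/(4*d^2 - 8*d - 21)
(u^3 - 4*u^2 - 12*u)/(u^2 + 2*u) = u - 6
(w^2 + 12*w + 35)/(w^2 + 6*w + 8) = (w^2 + 12*w + 35)/(w^2 + 6*w + 8)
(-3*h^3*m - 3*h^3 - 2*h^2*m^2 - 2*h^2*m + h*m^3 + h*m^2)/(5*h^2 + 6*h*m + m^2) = h*(-3*h*m - 3*h + m^2 + m)/(5*h + m)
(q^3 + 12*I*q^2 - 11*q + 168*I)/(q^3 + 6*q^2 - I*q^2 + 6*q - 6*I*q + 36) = (q^2 + 15*I*q - 56)/(q^2 + 2*q*(3 + I) + 12*I)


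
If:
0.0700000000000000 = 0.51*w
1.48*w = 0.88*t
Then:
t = 0.23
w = 0.14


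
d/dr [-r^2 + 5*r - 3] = 5 - 2*r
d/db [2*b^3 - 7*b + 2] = 6*b^2 - 7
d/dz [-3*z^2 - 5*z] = -6*z - 5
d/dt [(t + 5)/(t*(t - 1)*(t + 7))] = (-2*t^3 - 21*t^2 - 60*t + 35)/(t^2*(t^4 + 12*t^3 + 22*t^2 - 84*t + 49))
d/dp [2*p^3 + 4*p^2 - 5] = 2*p*(3*p + 4)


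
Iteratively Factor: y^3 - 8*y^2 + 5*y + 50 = (y - 5)*(y^2 - 3*y - 10) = (y - 5)*(y + 2)*(y - 5)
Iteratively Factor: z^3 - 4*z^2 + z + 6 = (z - 3)*(z^2 - z - 2) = (z - 3)*(z + 1)*(z - 2)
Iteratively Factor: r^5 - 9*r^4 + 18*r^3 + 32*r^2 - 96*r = (r - 4)*(r^4 - 5*r^3 - 2*r^2 + 24*r) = r*(r - 4)*(r^3 - 5*r^2 - 2*r + 24) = r*(r - 4)^2*(r^2 - r - 6) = r*(r - 4)^2*(r - 3)*(r + 2)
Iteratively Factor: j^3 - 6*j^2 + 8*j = (j - 4)*(j^2 - 2*j) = (j - 4)*(j - 2)*(j)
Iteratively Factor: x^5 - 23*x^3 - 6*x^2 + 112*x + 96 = (x + 2)*(x^4 - 2*x^3 - 19*x^2 + 32*x + 48) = (x - 4)*(x + 2)*(x^3 + 2*x^2 - 11*x - 12) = (x - 4)*(x + 1)*(x + 2)*(x^2 + x - 12) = (x - 4)*(x - 3)*(x + 1)*(x + 2)*(x + 4)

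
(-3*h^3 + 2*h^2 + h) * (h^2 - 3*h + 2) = -3*h^5 + 11*h^4 - 11*h^3 + h^2 + 2*h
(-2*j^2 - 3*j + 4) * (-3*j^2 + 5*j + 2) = 6*j^4 - j^3 - 31*j^2 + 14*j + 8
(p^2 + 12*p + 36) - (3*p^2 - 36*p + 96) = -2*p^2 + 48*p - 60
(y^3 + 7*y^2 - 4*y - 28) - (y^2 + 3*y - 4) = y^3 + 6*y^2 - 7*y - 24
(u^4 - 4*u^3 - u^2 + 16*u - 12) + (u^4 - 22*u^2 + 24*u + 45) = 2*u^4 - 4*u^3 - 23*u^2 + 40*u + 33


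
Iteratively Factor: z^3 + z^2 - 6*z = (z)*(z^2 + z - 6) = z*(z + 3)*(z - 2)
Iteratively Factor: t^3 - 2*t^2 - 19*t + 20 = (t - 5)*(t^2 + 3*t - 4) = (t - 5)*(t + 4)*(t - 1)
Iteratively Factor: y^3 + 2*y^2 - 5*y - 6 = (y - 2)*(y^2 + 4*y + 3) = (y - 2)*(y + 1)*(y + 3)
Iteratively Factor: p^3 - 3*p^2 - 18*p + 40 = (p + 4)*(p^2 - 7*p + 10) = (p - 2)*(p + 4)*(p - 5)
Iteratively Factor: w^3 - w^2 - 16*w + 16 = (w + 4)*(w^2 - 5*w + 4) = (w - 1)*(w + 4)*(w - 4)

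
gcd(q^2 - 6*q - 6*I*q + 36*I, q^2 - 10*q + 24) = q - 6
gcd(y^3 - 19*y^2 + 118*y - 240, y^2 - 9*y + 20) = y - 5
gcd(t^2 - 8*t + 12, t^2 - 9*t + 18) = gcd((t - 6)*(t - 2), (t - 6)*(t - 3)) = t - 6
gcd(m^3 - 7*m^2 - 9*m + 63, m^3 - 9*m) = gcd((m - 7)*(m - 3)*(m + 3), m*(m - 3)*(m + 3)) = m^2 - 9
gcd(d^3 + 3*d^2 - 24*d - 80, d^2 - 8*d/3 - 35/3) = d - 5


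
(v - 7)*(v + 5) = v^2 - 2*v - 35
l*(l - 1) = l^2 - l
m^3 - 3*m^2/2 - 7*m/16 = m*(m - 7/4)*(m + 1/4)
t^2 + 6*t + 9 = (t + 3)^2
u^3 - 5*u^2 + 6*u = u*(u - 3)*(u - 2)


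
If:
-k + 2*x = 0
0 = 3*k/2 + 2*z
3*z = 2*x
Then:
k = 0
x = 0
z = 0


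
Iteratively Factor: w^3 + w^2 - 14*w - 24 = (w + 3)*(w^2 - 2*w - 8) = (w + 2)*(w + 3)*(w - 4)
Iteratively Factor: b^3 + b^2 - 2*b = (b + 2)*(b^2 - b) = (b - 1)*(b + 2)*(b)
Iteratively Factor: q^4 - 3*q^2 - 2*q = (q)*(q^3 - 3*q - 2) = q*(q + 1)*(q^2 - q - 2) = q*(q - 2)*(q + 1)*(q + 1)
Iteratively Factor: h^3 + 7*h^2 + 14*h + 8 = (h + 2)*(h^2 + 5*h + 4) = (h + 1)*(h + 2)*(h + 4)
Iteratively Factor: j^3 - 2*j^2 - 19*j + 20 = (j + 4)*(j^2 - 6*j + 5) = (j - 1)*(j + 4)*(j - 5)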